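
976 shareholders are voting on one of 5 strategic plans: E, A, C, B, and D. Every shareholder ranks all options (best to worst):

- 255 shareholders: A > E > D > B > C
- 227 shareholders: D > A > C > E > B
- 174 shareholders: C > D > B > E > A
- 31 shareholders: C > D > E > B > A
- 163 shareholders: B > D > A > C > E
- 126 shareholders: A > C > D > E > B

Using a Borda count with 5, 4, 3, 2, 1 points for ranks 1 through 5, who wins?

E: 255·4 + 227·2 + 174·2 + 31·3 + 163·1 + 126·2 = 2330
A: 255·5 + 227·4 + 174·1 + 31·1 + 163·3 + 126·5 = 3507
C: 255·1 + 227·3 + 174·5 + 31·5 + 163·2 + 126·4 = 2791
B: 255·2 + 227·1 + 174·3 + 31·2 + 163·5 + 126·1 = 2262
D: 255·3 + 227·5 + 174·4 + 31·4 + 163·4 + 126·3 = 3750
D has the highest Borda score (3750).

D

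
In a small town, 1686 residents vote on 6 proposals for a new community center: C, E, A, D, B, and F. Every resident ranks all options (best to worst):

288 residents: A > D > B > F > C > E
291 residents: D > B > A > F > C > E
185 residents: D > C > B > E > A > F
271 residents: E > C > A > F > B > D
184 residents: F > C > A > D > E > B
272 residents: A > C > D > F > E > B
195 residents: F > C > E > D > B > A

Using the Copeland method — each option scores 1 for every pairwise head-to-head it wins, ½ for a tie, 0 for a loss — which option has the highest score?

A

C: beats E, D, and B; loses to A and F → score 3.
E: beats B; loses to C, A, D, and F → score 1.
A: beats C, E, D, B, and F → score 5.
D: beats E, B, and F; loses to C and A → score 3.
B: loses to C, E, A, D, and F → score 0.
F: beats C, E, and B; loses to A and D → score 3.
A has the best pairwise record.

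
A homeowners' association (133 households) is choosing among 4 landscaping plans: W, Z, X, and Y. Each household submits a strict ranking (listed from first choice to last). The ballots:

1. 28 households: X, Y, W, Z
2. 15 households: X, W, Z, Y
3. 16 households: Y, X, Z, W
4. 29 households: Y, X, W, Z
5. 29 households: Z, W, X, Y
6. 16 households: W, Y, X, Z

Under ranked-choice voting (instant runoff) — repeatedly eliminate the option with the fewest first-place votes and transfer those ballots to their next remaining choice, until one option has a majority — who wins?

Round 1: W 16, Z 29, X 43, Y 45. Eliminate W.
Round 2: Z 29, X 43, Y 61. Eliminate Z.
Round 3: X 72, Y 61. X has a majority.

X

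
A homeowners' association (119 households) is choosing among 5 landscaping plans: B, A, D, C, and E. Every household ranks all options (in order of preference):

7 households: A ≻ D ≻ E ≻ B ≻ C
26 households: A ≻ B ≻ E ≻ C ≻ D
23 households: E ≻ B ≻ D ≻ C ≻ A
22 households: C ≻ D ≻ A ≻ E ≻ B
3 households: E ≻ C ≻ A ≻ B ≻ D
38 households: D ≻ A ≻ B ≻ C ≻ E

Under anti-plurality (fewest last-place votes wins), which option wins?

Last-place votes: B 22, A 23, D 29, C 7, E 38.
C is ranked last by the fewest voters, so C wins.

C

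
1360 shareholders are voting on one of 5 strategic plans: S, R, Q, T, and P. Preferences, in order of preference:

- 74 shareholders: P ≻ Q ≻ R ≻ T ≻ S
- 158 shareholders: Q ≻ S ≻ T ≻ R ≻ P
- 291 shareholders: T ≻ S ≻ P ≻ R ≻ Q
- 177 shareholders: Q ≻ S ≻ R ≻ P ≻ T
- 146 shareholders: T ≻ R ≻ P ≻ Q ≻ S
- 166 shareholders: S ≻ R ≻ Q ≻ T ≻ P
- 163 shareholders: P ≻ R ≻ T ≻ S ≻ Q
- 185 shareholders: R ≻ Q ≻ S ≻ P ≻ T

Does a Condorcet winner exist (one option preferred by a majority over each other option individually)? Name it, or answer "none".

Checking pairwise contests:
Q beats S 740–620.
S beats R 792–568.
R beats Q 951–409.
S beats T 686–674.
S beats P 977–383.
Every option loses at least one head-to-head, so there is no Condorcet winner.

none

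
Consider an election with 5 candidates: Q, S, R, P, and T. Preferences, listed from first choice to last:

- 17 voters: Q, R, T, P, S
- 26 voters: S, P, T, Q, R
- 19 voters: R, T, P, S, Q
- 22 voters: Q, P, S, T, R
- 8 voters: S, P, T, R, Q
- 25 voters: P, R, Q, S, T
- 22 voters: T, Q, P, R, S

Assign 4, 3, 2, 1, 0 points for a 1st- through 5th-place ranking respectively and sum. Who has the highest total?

P

Q: 17·4 + 26·1 + 19·0 + 22·4 + 8·0 + 25·2 + 22·3 = 298
S: 17·0 + 26·4 + 19·1 + 22·2 + 8·4 + 25·1 + 22·0 = 224
R: 17·3 + 26·0 + 19·4 + 22·0 + 8·1 + 25·3 + 22·1 = 232
P: 17·1 + 26·3 + 19·2 + 22·3 + 8·3 + 25·4 + 22·2 = 367
T: 17·2 + 26·2 + 19·3 + 22·1 + 8·2 + 25·0 + 22·4 = 269
P has the highest Borda score (367).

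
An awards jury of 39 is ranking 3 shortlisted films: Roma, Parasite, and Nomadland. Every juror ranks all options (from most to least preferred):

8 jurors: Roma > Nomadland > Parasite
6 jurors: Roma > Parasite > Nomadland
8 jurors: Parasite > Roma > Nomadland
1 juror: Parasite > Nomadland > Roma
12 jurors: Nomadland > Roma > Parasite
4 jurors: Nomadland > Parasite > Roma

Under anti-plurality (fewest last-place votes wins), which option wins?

Last-place votes: Roma 5, Parasite 20, Nomadland 14.
Roma is ranked last by the fewest voters, so Roma wins.

Roma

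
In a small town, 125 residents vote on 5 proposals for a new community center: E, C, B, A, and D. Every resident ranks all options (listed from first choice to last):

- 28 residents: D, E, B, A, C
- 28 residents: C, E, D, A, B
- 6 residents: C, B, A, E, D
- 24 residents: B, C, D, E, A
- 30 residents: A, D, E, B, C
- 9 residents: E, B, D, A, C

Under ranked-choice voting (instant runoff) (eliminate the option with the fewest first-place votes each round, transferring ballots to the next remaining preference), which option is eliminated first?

E

Round 1: E 9, C 34, B 24, A 30, D 28. Eliminate E.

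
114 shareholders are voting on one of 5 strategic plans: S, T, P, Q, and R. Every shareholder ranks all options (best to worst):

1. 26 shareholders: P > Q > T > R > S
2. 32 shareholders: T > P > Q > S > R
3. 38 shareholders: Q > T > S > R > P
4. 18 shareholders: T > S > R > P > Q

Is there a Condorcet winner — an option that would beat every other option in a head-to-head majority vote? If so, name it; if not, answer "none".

Checking pairwise contests:
T beats S 114–0.
Q beats T 64–50.
T beats P 88–26.
P beats Q 76–38.
S beats R 88–26.
Every option loses at least one head-to-head, so there is no Condorcet winner.

none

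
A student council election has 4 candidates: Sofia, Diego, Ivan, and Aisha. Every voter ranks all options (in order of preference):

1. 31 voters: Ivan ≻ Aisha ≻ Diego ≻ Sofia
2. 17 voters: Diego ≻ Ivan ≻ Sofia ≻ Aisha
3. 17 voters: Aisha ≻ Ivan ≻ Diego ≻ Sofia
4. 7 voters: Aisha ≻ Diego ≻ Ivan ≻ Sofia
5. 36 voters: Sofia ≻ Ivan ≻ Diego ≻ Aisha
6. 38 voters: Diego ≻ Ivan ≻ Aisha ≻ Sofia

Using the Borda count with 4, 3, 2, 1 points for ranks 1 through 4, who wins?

Ivan

Sofia: 31·1 + 17·2 + 17·1 + 7·1 + 36·4 + 38·1 = 271
Diego: 31·2 + 17·4 + 17·2 + 7·3 + 36·2 + 38·4 = 409
Ivan: 31·4 + 17·3 + 17·3 + 7·2 + 36·3 + 38·3 = 462
Aisha: 31·3 + 17·1 + 17·4 + 7·4 + 36·1 + 38·2 = 318
Ivan has the highest Borda score (462).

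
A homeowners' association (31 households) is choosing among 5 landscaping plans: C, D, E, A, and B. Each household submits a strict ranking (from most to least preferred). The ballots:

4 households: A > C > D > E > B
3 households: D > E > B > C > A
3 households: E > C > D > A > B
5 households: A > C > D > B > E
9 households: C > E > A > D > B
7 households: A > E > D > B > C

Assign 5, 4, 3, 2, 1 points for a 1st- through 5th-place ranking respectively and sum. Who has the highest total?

A

C: 4·4 + 3·2 + 3·4 + 5·4 + 9·5 + 7·1 = 106
D: 4·3 + 3·5 + 3·3 + 5·3 + 9·2 + 7·3 = 90
E: 4·2 + 3·4 + 3·5 + 5·1 + 9·4 + 7·4 = 104
A: 4·5 + 3·1 + 3·2 + 5·5 + 9·3 + 7·5 = 116
B: 4·1 + 3·3 + 3·1 + 5·2 + 9·1 + 7·2 = 49
A has the highest Borda score (116).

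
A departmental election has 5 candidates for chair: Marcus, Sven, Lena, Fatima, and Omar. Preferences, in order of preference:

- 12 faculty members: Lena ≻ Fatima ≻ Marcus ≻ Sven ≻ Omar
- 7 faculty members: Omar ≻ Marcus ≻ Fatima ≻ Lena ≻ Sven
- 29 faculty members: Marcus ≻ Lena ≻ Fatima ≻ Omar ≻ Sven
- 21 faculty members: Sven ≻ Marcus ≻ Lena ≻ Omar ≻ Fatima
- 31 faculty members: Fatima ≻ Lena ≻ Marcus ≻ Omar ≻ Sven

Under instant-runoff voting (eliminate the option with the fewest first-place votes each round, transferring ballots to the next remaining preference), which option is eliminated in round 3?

Round 1: Marcus 29, Sven 21, Lena 12, Fatima 31, Omar 7. Eliminate Omar.
Round 2: Marcus 36, Sven 21, Lena 12, Fatima 31. Eliminate Lena.
Round 3: Marcus 36, Sven 21, Fatima 43. Eliminate Sven.

Sven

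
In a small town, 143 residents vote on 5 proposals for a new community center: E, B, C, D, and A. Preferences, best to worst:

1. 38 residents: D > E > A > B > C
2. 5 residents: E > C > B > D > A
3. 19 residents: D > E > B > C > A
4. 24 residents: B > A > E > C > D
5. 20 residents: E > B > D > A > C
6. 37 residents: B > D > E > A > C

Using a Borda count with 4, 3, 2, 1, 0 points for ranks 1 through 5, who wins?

E: 38·3 + 5·4 + 19·3 + 24·2 + 20·4 + 37·2 = 393
B: 38·1 + 5·2 + 19·2 + 24·4 + 20·3 + 37·4 = 390
C: 38·0 + 5·3 + 19·1 + 24·1 + 20·0 + 37·0 = 58
D: 38·4 + 5·1 + 19·4 + 24·0 + 20·2 + 37·3 = 384
A: 38·2 + 5·0 + 19·0 + 24·3 + 20·1 + 37·1 = 205
E has the highest Borda score (393).

E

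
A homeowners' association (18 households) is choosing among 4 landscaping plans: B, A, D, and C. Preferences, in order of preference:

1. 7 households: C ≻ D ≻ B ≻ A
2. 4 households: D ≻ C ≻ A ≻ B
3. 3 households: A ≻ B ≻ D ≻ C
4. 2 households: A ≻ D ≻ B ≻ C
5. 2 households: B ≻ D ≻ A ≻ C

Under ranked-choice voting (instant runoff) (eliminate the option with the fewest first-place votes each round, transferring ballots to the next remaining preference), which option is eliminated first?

Round 1: B 2, A 5, D 4, C 7. Eliminate B.

B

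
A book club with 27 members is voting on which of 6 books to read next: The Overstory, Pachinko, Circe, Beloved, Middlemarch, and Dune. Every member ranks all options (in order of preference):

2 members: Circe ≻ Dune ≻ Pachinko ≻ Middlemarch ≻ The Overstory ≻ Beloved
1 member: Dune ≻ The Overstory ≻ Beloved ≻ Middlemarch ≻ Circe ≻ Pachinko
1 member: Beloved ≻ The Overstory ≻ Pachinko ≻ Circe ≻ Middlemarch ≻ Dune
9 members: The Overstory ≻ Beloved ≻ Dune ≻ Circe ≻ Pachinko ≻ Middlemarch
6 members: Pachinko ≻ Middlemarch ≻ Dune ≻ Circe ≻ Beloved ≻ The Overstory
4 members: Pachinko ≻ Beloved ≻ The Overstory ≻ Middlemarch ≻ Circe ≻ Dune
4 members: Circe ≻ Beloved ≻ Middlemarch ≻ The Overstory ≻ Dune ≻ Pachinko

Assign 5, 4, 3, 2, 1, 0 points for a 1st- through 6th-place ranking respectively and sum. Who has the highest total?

The Overstory: 2·1 + 1·4 + 1·4 + 9·5 + 6·0 + 4·3 + 4·2 = 75
Pachinko: 2·3 + 1·0 + 1·3 + 9·1 + 6·5 + 4·5 + 4·0 = 68
Circe: 2·5 + 1·1 + 1·2 + 9·2 + 6·2 + 4·1 + 4·5 = 67
Beloved: 2·0 + 1·3 + 1·5 + 9·4 + 6·1 + 4·4 + 4·4 = 82
Middlemarch: 2·2 + 1·2 + 1·1 + 9·0 + 6·4 + 4·2 + 4·3 = 51
Dune: 2·4 + 1·5 + 1·0 + 9·3 + 6·3 + 4·0 + 4·1 = 62
Beloved has the highest Borda score (82).

Beloved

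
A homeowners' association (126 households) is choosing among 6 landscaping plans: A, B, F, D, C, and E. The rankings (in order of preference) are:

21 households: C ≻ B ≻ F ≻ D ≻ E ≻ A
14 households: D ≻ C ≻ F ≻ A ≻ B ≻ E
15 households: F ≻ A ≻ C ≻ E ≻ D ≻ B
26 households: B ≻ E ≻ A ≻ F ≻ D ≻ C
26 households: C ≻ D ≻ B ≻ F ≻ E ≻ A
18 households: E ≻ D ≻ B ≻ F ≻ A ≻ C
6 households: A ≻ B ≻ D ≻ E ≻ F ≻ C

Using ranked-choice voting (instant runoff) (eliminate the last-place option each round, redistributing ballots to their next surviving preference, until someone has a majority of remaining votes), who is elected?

C

Round 1: A 6, B 26, F 15, D 14, C 47, E 18. Eliminate A.
Round 2: B 32, F 15, D 14, C 47, E 18. Eliminate D.
Round 3: B 32, F 15, C 61, E 18. Eliminate F.
Round 4: B 32, C 76, E 18. C has a majority.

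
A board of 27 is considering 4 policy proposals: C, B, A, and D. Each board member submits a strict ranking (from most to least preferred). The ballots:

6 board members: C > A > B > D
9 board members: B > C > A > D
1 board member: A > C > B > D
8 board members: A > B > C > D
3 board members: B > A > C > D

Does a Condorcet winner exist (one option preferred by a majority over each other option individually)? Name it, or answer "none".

none

Checking pairwise contests:
B beats C 20–7.
A beats B 15–12.
C beats A 15–12.
C beats D 27–0.
Every option loses at least one head-to-head, so there is no Condorcet winner.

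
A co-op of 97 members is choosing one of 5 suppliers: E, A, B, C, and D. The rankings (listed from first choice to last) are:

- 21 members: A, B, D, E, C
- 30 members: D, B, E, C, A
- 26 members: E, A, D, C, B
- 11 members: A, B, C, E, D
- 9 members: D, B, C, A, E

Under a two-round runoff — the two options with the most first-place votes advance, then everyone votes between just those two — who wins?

A

Round 1 first-place votes: E 26, A 32, B 0, C 0, D 39.
D and A advance.
Runoff: D is preferred to A by 39 voters; A by 58.
A wins the runoff.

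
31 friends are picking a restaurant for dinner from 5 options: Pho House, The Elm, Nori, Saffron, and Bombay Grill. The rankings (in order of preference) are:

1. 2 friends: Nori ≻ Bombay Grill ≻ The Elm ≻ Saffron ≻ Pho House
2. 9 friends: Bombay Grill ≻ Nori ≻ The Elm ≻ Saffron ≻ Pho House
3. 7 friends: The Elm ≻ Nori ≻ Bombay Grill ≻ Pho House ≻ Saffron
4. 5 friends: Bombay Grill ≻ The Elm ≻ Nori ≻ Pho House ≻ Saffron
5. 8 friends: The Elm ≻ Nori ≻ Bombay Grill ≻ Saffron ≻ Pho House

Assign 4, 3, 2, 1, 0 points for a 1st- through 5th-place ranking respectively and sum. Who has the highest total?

The Elm

Pho House: 2·0 + 9·0 + 7·1 + 5·1 + 8·0 = 12
The Elm: 2·2 + 9·2 + 7·4 + 5·3 + 8·4 = 97
Nori: 2·4 + 9·3 + 7·3 + 5·2 + 8·3 = 90
Saffron: 2·1 + 9·1 + 7·0 + 5·0 + 8·1 = 19
Bombay Grill: 2·3 + 9·4 + 7·2 + 5·4 + 8·2 = 92
The Elm has the highest Borda score (97).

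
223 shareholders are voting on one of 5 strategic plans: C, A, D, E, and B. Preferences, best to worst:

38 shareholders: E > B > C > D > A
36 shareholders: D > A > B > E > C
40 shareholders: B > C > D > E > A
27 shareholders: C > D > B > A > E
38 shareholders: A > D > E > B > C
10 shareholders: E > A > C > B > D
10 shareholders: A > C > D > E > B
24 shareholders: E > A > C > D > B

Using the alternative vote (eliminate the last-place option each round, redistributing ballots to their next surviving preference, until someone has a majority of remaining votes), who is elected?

D

Round 1: C 27, A 48, D 36, E 72, B 40. Eliminate C.
Round 2: A 48, D 63, E 72, B 40. Eliminate B.
Round 3: A 48, D 103, E 72. Eliminate A.
Round 4: D 151, E 72. D has a majority.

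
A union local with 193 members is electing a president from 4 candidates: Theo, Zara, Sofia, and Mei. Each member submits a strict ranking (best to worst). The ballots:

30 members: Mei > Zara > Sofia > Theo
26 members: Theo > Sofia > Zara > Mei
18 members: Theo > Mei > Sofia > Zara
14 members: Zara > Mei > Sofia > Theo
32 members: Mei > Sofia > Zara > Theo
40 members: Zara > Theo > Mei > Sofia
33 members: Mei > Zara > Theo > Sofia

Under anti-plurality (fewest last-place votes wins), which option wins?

Zara

Last-place votes: Theo 76, Zara 18, Sofia 73, Mei 26.
Zara is ranked last by the fewest voters, so Zara wins.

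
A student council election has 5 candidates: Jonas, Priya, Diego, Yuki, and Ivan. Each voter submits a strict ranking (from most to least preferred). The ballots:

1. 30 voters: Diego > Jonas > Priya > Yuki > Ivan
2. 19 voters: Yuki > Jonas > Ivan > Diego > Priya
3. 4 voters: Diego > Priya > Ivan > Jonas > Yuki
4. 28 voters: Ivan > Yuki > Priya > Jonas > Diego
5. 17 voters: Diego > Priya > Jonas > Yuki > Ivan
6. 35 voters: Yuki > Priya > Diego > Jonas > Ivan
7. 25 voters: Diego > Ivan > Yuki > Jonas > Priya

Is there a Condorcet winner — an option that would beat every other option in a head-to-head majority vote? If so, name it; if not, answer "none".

Yuki vs Jonas: 107–51 for Yuki.
Yuki vs Priya: 107–51 for Yuki.
Yuki vs Diego: 82–76 for Yuki.
Yuki vs Ivan: 101–57 for Yuki.
Yuki beats every other option head-to-head.

Yuki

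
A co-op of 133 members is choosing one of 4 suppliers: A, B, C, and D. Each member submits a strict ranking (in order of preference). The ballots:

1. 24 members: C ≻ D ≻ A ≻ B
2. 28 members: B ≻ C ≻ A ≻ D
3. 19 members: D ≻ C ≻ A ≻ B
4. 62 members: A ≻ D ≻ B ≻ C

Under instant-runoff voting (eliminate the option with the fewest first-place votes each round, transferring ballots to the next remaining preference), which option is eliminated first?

D

Round 1: A 62, B 28, C 24, D 19. Eliminate D.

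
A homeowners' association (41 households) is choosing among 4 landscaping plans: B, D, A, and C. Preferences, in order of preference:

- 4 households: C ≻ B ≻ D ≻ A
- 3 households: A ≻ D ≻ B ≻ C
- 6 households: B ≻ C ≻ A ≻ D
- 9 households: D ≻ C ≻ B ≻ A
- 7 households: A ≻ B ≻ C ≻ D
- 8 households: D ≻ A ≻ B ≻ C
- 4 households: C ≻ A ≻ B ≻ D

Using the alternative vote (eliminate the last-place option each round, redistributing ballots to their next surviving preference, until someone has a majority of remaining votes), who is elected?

C

Round 1: B 6, D 17, A 10, C 8. Eliminate B.
Round 2: D 17, A 10, C 14. Eliminate A.
Round 3: D 20, C 21. C has a majority.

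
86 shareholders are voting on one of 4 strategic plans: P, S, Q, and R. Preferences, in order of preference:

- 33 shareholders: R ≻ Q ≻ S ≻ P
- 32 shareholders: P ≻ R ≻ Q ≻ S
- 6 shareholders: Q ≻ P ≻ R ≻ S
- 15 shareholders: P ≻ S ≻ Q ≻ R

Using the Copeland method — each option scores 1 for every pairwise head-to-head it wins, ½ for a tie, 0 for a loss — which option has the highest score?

P

P: beats S, Q, and R → score 3.
S: loses to P, Q, and R → score 0.
Q: beats S; loses to P and R → score 1.
R: beats S and Q; loses to P → score 2.
P has the best pairwise record.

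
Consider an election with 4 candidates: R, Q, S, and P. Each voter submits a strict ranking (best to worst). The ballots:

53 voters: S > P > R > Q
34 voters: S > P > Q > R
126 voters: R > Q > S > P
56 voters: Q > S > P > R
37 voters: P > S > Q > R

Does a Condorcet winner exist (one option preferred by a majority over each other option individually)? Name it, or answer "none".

Checking pairwise contests:
S beats R 180–126.
R beats Q 179–127.
Q beats S 182–124.
Q beats P 182–124.
Every option loses at least one head-to-head, so there is no Condorcet winner.

none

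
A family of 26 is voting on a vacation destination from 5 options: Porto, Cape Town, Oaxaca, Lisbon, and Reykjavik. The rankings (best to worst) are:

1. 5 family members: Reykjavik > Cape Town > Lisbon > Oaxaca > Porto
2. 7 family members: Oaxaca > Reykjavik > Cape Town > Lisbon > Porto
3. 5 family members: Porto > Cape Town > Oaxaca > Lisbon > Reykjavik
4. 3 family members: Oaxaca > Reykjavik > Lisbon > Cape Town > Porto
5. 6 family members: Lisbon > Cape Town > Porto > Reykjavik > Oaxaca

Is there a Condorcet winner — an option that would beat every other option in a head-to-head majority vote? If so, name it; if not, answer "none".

none

Checking pairwise contests:
Cape Town beats Porto 21–5.
Reykjavik beats Cape Town 15–11.
Cape Town beats Oaxaca 16–10.
Cape Town beats Lisbon 17–9.
Oaxaca beats Reykjavik 15–11.
Every option loses at least one head-to-head, so there is no Condorcet winner.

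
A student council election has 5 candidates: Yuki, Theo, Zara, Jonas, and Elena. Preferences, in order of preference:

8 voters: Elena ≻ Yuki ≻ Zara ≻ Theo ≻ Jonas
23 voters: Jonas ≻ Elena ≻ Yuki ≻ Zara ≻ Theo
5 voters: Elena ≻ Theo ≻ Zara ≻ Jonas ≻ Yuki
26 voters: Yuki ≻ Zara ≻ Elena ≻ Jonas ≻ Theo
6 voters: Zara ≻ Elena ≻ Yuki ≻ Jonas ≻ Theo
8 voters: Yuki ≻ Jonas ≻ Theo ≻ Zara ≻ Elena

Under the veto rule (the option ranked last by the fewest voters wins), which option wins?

Last-place votes: Yuki 5, Theo 55, Zara 0, Jonas 8, Elena 8.
Zara is ranked last by the fewest voters, so Zara wins.

Zara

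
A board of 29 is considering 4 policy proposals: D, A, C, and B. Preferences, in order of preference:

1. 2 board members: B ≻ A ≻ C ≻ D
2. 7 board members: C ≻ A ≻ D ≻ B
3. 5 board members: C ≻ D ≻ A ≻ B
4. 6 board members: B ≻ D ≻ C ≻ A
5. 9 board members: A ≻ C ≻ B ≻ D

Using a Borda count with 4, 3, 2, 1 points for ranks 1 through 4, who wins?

D: 2·1 + 7·2 + 5·3 + 6·3 + 9·1 = 58
A: 2·3 + 7·3 + 5·2 + 6·1 + 9·4 = 79
C: 2·2 + 7·4 + 5·4 + 6·2 + 9·3 = 91
B: 2·4 + 7·1 + 5·1 + 6·4 + 9·2 = 62
C has the highest Borda score (91).

C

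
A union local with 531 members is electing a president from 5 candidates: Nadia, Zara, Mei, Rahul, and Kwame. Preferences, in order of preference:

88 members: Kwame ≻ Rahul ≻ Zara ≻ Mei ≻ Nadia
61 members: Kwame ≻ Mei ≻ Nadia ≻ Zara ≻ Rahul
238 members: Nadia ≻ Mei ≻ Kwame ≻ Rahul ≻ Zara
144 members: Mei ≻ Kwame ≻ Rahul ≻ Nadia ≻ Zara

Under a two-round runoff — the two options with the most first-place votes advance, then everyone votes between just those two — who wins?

Kwame

Round 1 first-place votes: Nadia 238, Zara 0, Mei 144, Rahul 0, Kwame 149.
Nadia and Kwame advance.
Runoff: Nadia is preferred to Kwame by 238 voters; Kwame by 293.
Kwame wins the runoff.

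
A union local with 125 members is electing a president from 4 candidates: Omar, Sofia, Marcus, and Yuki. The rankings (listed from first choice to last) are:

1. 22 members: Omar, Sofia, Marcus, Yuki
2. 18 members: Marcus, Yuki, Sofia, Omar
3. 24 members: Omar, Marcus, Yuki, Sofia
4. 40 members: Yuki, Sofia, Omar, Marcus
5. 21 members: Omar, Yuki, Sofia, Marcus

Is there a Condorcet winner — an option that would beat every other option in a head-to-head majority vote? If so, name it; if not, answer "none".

Omar vs Sofia: 67–58 for Omar.
Omar vs Marcus: 107–18 for Omar.
Omar vs Yuki: 67–58 for Omar.
Omar beats every other option head-to-head.

Omar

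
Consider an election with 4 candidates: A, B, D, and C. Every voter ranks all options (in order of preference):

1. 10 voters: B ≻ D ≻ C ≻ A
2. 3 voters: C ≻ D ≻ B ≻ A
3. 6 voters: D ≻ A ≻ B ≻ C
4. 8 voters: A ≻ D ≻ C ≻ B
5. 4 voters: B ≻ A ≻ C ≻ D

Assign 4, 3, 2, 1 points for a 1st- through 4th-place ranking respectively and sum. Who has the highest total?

A: 10·1 + 3·1 + 6·3 + 8·4 + 4·3 = 75
B: 10·4 + 3·2 + 6·2 + 8·1 + 4·4 = 82
D: 10·3 + 3·3 + 6·4 + 8·3 + 4·1 = 91
C: 10·2 + 3·4 + 6·1 + 8·2 + 4·2 = 62
D has the highest Borda score (91).

D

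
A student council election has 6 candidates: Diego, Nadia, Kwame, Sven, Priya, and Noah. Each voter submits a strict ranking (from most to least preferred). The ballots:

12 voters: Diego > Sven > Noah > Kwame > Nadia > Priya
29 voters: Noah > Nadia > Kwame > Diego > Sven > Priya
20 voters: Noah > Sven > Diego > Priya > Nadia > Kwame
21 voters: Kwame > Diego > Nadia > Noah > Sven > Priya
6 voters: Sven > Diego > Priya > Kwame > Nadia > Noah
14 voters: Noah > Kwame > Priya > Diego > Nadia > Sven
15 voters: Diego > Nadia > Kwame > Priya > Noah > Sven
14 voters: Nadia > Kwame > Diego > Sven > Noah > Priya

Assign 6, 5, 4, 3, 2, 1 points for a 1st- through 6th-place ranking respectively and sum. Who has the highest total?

Diego: 12·6 + 29·3 + 20·4 + 21·5 + 6·5 + 14·3 + 15·6 + 14·4 = 562
Nadia: 12·2 + 29·5 + 20·2 + 21·4 + 6·2 + 14·2 + 15·5 + 14·6 = 492
Kwame: 12·3 + 29·4 + 20·1 + 21·6 + 6·3 + 14·5 + 15·4 + 14·5 = 516
Sven: 12·5 + 29·2 + 20·5 + 21·2 + 6·6 + 14·1 + 15·1 + 14·3 = 367
Priya: 12·1 + 29·1 + 20·3 + 21·1 + 6·4 + 14·4 + 15·3 + 14·1 = 261
Noah: 12·4 + 29·6 + 20·6 + 21·3 + 6·1 + 14·6 + 15·2 + 14·2 = 553
Diego has the highest Borda score (562).

Diego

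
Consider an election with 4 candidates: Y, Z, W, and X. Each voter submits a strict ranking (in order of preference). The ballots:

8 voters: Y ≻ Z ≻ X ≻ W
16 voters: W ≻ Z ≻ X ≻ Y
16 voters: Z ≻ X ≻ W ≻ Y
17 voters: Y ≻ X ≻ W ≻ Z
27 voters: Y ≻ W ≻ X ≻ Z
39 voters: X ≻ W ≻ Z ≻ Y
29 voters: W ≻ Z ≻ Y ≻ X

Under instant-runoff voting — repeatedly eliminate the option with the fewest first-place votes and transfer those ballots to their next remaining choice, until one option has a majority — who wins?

Round 1: Y 52, Z 16, W 45, X 39. Eliminate Z.
Round 2: Y 52, W 45, X 55. Eliminate W.
Round 3: Y 81, X 71. Y has a majority.

Y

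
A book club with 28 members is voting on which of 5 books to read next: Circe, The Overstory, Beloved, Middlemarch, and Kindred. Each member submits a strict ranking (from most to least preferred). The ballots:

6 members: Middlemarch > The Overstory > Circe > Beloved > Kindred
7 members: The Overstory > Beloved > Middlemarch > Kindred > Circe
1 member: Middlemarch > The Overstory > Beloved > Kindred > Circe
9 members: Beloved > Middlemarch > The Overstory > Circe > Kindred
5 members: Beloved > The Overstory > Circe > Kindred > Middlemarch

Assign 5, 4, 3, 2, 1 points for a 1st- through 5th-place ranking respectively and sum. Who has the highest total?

Beloved

Circe: 6·3 + 7·1 + 1·1 + 9·2 + 5·3 = 59
The Overstory: 6·4 + 7·5 + 1·4 + 9·3 + 5·4 = 110
Beloved: 6·2 + 7·4 + 1·3 + 9·5 + 5·5 = 113
Middlemarch: 6·5 + 7·3 + 1·5 + 9·4 + 5·1 = 97
Kindred: 6·1 + 7·2 + 1·2 + 9·1 + 5·2 = 41
Beloved has the highest Borda score (113).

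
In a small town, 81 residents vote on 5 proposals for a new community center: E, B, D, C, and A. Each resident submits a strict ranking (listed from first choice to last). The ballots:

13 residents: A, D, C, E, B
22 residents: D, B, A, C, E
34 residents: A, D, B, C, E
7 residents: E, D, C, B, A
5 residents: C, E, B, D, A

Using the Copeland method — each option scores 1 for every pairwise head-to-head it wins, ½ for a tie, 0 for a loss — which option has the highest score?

E: loses to B, D, C, and A → score 0.
B: beats E and C; loses to D and A → score 2.
D: beats E, B, and C; loses to A → score 3.
C: beats E; loses to B, D, and A → score 1.
A: beats E, B, D, and C → score 4.
A has the best pairwise record.

A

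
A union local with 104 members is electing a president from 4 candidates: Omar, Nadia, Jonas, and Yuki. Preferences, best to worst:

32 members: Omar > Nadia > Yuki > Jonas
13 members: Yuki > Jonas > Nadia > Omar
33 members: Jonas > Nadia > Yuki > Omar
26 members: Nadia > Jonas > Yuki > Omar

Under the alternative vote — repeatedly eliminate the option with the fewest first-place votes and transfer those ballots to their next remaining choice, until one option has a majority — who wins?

Jonas

Round 1: Omar 32, Nadia 26, Jonas 33, Yuki 13. Eliminate Yuki.
Round 2: Omar 32, Nadia 26, Jonas 46. Eliminate Nadia.
Round 3: Omar 32, Jonas 72. Jonas has a majority.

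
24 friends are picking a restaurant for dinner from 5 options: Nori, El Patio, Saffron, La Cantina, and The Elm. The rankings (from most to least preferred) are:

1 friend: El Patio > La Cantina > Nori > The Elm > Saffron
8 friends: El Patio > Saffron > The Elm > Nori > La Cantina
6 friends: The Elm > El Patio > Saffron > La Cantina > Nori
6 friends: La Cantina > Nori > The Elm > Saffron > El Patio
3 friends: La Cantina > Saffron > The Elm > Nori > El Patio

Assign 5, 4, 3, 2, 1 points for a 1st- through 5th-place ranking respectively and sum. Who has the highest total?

Nori: 1·3 + 8·2 + 6·1 + 6·4 + 3·2 = 55
El Patio: 1·5 + 8·5 + 6·4 + 6·1 + 3·1 = 78
Saffron: 1·1 + 8·4 + 6·3 + 6·2 + 3·4 = 75
La Cantina: 1·4 + 8·1 + 6·2 + 6·5 + 3·5 = 69
The Elm: 1·2 + 8·3 + 6·5 + 6·3 + 3·3 = 83
The Elm has the highest Borda score (83).

The Elm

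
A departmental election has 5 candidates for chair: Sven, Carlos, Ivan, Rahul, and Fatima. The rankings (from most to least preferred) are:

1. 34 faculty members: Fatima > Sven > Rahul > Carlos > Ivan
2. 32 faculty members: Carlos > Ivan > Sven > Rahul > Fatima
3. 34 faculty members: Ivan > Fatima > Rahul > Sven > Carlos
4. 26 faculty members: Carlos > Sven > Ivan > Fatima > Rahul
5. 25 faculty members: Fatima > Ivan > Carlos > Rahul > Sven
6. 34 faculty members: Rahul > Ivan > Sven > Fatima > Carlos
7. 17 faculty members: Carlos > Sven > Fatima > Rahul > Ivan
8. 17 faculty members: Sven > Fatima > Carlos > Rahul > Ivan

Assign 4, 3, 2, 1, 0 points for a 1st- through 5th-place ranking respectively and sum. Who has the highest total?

Fatima

Sven: 34·3 + 32·2 + 34·1 + 26·3 + 25·0 + 34·2 + 17·3 + 17·4 = 465
Carlos: 34·1 + 32·4 + 34·0 + 26·4 + 25·2 + 34·0 + 17·4 + 17·2 = 418
Ivan: 34·0 + 32·3 + 34·4 + 26·2 + 25·3 + 34·3 + 17·0 + 17·0 = 461
Rahul: 34·2 + 32·1 + 34·2 + 26·0 + 25·1 + 34·4 + 17·1 + 17·1 = 363
Fatima: 34·4 + 32·0 + 34·3 + 26·1 + 25·4 + 34·1 + 17·2 + 17·3 = 483
Fatima has the highest Borda score (483).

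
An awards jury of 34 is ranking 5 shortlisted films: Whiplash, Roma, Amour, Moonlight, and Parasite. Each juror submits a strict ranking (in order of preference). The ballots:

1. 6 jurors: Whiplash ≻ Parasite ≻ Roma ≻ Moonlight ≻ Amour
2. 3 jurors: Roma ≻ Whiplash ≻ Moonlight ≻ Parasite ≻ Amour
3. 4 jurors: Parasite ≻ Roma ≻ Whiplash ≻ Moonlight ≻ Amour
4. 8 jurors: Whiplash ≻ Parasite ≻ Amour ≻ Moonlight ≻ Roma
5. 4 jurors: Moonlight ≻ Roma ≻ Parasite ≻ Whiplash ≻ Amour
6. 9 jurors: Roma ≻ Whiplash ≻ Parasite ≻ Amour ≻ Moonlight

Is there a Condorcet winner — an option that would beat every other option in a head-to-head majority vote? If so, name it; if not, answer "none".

none

Checking pairwise contests:
Roma beats Whiplash 20–14.
Parasite beats Roma 18–16.
Whiplash beats Amour 34–0.
Whiplash beats Moonlight 30–4.
Whiplash beats Parasite 26–8.
Every option loses at least one head-to-head, so there is no Condorcet winner.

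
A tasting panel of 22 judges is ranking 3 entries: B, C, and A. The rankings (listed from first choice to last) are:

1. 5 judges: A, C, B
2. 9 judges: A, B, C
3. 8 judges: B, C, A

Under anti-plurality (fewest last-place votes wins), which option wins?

Last-place votes: B 5, C 9, A 8.
B is ranked last by the fewest voters, so B wins.

B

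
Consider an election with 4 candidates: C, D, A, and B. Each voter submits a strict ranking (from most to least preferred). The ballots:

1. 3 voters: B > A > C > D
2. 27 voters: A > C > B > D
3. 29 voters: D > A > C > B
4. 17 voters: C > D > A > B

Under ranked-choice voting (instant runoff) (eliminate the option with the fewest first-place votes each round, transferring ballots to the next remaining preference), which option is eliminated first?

Round 1: C 17, D 29, A 27, B 3. Eliminate B.

B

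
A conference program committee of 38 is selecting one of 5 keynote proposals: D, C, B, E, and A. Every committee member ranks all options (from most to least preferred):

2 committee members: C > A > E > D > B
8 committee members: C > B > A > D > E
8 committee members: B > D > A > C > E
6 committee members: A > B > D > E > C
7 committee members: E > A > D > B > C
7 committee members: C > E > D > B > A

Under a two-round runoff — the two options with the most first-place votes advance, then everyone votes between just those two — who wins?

B

Round 1 first-place votes: D 0, C 17, B 8, E 7, A 6.
C and B advance.
Runoff: C is preferred to B by 17 voters; B by 21.
B wins the runoff.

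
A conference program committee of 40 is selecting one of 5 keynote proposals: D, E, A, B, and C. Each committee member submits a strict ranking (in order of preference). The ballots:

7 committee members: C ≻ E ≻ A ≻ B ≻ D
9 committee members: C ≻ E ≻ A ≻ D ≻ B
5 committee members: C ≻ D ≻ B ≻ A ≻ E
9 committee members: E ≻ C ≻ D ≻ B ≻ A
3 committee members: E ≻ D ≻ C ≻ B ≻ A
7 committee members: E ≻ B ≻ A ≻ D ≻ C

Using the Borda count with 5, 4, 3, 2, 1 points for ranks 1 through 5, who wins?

E

D: 7·1 + 9·2 + 5·4 + 9·3 + 3·4 + 7·2 = 98
E: 7·4 + 9·4 + 5·1 + 9·5 + 3·5 + 7·5 = 164
A: 7·3 + 9·3 + 5·2 + 9·1 + 3·1 + 7·3 = 91
B: 7·2 + 9·1 + 5·3 + 9·2 + 3·2 + 7·4 = 90
C: 7·5 + 9·5 + 5·5 + 9·4 + 3·3 + 7·1 = 157
E has the highest Borda score (164).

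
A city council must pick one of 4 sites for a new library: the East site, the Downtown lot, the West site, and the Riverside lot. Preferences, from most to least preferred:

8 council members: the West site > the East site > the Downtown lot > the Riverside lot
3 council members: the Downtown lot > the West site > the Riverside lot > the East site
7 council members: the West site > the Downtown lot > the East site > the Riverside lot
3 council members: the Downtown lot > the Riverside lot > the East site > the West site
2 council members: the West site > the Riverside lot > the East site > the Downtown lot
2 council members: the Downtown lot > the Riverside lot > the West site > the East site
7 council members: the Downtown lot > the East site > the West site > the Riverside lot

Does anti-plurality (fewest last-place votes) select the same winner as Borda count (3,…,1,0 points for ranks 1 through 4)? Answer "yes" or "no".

yes

Anti-plurality — last-place votes: the East site 5, the Downtown lot 2, the West site 3, the Riverside lot 22. Winner: the Downtown lot.
Borda — scores: the East site 42, the Downtown lot 67, the West site 66, the Riverside lot 17. Winner: the Downtown lot.
The two methods agree.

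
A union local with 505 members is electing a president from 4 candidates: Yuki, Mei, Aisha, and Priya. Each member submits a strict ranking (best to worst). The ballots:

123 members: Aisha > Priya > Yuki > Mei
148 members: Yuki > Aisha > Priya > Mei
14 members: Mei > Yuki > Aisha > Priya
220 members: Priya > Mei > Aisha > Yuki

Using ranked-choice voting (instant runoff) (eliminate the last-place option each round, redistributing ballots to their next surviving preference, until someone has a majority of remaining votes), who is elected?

Round 1: Yuki 148, Mei 14, Aisha 123, Priya 220. Eliminate Mei.
Round 2: Yuki 162, Aisha 123, Priya 220. Eliminate Aisha.
Round 3: Yuki 162, Priya 343. Priya has a majority.

Priya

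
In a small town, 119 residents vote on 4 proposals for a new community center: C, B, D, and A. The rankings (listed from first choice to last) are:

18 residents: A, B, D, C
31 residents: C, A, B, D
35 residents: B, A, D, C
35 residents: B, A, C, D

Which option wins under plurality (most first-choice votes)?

First-place votes: C 31, B 70, D 0, A 18.
B has the most first-place votes.

B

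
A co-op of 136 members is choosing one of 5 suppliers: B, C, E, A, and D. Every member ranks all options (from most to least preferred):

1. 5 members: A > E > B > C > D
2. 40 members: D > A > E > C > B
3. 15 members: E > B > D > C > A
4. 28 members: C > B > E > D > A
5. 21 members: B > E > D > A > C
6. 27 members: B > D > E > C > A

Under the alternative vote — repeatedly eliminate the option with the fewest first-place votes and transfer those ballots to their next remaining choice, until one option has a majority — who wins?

Round 1: B 48, C 28, E 15, A 5, D 40. Eliminate A.
Round 2: B 48, C 28, E 20, D 40. Eliminate E.
Round 3: B 68, C 28, D 40. Eliminate C.
Round 4: B 96, D 40. B has a majority.

B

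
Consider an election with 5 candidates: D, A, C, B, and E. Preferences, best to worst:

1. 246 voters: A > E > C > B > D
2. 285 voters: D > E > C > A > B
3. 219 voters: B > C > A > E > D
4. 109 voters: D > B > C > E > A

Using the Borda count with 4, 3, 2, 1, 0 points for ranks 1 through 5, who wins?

C

D: 246·0 + 285·4 + 219·0 + 109·4 = 1576
A: 246·4 + 285·1 + 219·2 + 109·0 = 1707
C: 246·2 + 285·2 + 219·3 + 109·2 = 1937
B: 246·1 + 285·0 + 219·4 + 109·3 = 1449
E: 246·3 + 285·3 + 219·1 + 109·1 = 1921
C has the highest Borda score (1937).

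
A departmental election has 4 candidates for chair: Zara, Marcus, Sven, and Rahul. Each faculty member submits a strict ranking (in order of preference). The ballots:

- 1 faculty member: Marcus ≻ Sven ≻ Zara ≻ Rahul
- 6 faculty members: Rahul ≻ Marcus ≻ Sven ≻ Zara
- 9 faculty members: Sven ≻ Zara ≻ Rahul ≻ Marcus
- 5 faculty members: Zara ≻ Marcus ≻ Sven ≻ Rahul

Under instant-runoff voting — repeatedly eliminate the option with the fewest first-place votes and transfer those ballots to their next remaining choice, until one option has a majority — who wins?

Round 1: Zara 5, Marcus 1, Sven 9, Rahul 6. Eliminate Marcus.
Round 2: Zara 5, Sven 10, Rahul 6. Eliminate Zara.
Round 3: Sven 15, Rahul 6. Sven has a majority.

Sven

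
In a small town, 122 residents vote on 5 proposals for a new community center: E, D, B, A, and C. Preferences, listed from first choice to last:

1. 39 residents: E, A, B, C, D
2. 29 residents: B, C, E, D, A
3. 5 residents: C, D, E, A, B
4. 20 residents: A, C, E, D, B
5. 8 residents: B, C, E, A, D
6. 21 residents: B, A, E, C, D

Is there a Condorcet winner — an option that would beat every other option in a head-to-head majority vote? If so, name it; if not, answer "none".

none

Checking pairwise contests:
C beats E 62–60.
E beats D 117–5.
E beats B 64–58.
E beats A 81–41.
B beats C 97–25.
Every option loses at least one head-to-head, so there is no Condorcet winner.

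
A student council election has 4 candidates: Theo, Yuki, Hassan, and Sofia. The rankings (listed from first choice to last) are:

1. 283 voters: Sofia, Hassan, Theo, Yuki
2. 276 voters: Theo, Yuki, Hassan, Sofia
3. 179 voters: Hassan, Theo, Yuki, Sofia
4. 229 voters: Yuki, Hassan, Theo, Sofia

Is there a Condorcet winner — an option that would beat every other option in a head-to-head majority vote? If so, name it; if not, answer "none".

Checking pairwise contests:
Hassan beats Theo 691–276.
Theo beats Yuki 738–229.
Yuki beats Hassan 505–462.
Theo beats Sofia 684–283.
Every option loses at least one head-to-head, so there is no Condorcet winner.

none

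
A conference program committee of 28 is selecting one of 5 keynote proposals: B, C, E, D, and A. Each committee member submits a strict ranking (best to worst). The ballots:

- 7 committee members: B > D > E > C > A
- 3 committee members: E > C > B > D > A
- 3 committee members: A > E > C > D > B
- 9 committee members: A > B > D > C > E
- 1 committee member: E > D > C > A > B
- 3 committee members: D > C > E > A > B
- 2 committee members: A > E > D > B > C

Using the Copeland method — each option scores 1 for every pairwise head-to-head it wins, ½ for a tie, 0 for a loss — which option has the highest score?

B: beats C, E, and D; loses to A → score 3.
C: ties A; loses to B, E, and D → score 0.5.
E: beats C; ties A; loses to B and D → score 1.5.
D: beats C and E; ties A; loses to B → score 2.5.
A: beats B; ties C, E, and D → score 2.5.
B has the best pairwise record.

B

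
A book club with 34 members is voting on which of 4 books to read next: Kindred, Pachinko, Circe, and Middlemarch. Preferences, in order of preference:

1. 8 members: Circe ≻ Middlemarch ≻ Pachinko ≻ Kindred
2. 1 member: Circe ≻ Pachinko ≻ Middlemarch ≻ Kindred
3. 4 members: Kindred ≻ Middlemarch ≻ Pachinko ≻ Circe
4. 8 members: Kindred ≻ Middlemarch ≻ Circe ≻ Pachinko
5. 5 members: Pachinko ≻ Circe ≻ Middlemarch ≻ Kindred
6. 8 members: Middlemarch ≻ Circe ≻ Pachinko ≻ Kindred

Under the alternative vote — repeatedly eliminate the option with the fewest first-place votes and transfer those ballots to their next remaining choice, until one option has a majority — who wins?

Round 1: Kindred 12, Pachinko 5, Circe 9, Middlemarch 8. Eliminate Pachinko.
Round 2: Kindred 12, Circe 14, Middlemarch 8. Eliminate Middlemarch.
Round 3: Kindred 12, Circe 22. Circe has a majority.

Circe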